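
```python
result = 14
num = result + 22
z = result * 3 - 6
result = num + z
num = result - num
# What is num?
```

Trace:
`result = 14` → result = 14
`num = result + 22` → num = 36
`z = result * 3 - 6` → z = 36
`result = num + z` → result = 72
`num = result - num` → num = 36
So num = 36

Answer: 36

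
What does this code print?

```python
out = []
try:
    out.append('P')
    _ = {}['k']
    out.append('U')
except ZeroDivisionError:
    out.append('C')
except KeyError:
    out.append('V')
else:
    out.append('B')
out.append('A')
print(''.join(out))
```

Execution trace: 'P' (try body) → 'V' (except KeyError) → 'A' (after the try/except). Output: PVA

Answer: PVA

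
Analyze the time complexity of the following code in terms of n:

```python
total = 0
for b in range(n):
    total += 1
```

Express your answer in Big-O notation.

Each loop level contributes: n. Multiplying the contributions gives O(n).

Answer: O(n)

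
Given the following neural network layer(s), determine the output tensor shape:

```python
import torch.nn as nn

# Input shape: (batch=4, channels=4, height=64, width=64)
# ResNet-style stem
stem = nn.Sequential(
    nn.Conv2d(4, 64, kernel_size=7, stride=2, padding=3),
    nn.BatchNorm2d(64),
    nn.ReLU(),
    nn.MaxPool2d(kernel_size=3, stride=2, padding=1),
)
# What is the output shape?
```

Input: (4, 4, 64, 64) -> after Conv2d 7x7 stride=2: (4, 64, 32, 32) -> Output: (4, 64, 16, 16)

Answer: (4, 64, 16, 16)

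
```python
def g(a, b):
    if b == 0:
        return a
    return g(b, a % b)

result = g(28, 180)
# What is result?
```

g(28, 180) -> g(180, 28) -> g(28, 12) -> g(12, 4) -> g(4, 0) -> 4

Answer: 4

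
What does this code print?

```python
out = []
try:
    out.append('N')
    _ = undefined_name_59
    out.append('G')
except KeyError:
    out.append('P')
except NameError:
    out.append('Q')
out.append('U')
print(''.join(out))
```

Execution trace: 'N' (try body) → 'Q' (except NameError) → 'U' (after the try/except). Output: NQU

Answer: NQU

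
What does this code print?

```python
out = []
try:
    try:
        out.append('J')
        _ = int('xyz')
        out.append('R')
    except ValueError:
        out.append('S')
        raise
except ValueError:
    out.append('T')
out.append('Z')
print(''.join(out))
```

Execution trace: 'J' (inner try body) → 'S' (inner except ValueError) → 'T' (outer except ValueError) → 'Z' (after the try/except). Output: JSTZ

Answer: JSTZ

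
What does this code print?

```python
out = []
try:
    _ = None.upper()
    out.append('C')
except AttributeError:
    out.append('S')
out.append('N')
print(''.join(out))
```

Execution trace: 'S' (except AttributeError) → 'N' (after the try/except). Output: SN

Answer: SN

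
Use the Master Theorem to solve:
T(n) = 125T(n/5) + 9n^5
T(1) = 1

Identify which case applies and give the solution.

a=125, b=5, f(n)=9n^5. log_5(125) = 3. Since c=5 > 3 and the regularity condition holds (125(n/5)^5 = (125/5^5)n^5 with 125/5^5 < 1), Case 3 applies: T(n) = Θ(f(n)) = O(n^5).

Answer: O(n^5) - Case 3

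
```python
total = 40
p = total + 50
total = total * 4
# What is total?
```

Trace:
`total = 40` → total = 40
`p = total + 50` → p = 90
`total = total * 4` → total = 160
So total = 160

Answer: 160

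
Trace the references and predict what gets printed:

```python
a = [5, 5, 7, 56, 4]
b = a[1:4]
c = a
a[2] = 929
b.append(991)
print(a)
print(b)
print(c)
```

Key concept: slice vs alias.
Step by step:
`a = [5, 5, 7, 56, 4]` → a = [5, 5, 7, 56, 4]
`b = a[1:4]` → b = [5, 7, 56]
`c = a` → c = [5, 5, 7, 56, 4] (same object as a)
`a[2] = 929` → a = [5, 5, 929, 56, 4] (same object as c); c = [5, 5, 929, 56, 4] (same object as a)
`b.append(991)` → b = [5, 7, 56, 991]
`print(a)` → prints [5, 5, 929, 56, 4]
`print(b)` → prints [5, 7, 56, 991]
`print(c)` → prints [5, 5, 929, 56, 4]

Answer:
[5, 5, 929, 56, 4]
[5, 7, 56, 991]
[5, 5, 929, 56, 4]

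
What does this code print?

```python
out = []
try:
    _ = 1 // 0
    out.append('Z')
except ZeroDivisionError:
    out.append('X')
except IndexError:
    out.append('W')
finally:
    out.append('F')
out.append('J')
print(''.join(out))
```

Execution trace: 'X' (except ZeroDivisionError) → 'F' (finally) → 'J' (after the try/except). Output: XFJ

Answer: XFJ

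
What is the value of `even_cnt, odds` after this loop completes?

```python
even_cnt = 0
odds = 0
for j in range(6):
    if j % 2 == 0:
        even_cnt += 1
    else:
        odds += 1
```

Count evens and odds in range(6)
`even_cnt, odds` takes the values: (0, 0) → (1, 0) → (1, 1) → (2, 1) → (2, 2) → (3, 2) → (3, 3)

Answer: 3, 3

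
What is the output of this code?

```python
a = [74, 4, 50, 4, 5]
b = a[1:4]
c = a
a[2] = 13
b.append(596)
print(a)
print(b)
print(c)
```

Key concept: slice vs alias.
Step by step:
`a = [74, 4, 50, 4, 5]` → a = [74, 4, 50, 4, 5]
`b = a[1:4]` → b = [4, 50, 4]
`c = a` → c = [74, 4, 50, 4, 5] (same object as a)
`a[2] = 13` → a = [74, 4, 13, 4, 5] (same object as c); c = [74, 4, 13, 4, 5] (same object as a)
`b.append(596)` → b = [4, 50, 4, 596]
`print(a)` → prints [74, 4, 13, 4, 5]
`print(b)` → prints [4, 50, 4, 596]
`print(c)` → prints [74, 4, 13, 4, 5]

Answer:
[74, 4, 13, 4, 5]
[4, 50, 4, 596]
[74, 4, 13, 4, 5]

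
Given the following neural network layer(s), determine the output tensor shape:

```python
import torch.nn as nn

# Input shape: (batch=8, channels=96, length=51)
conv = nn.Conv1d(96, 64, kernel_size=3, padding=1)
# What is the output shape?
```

Input: (8, 96, 51) -> Output: (8, 64, 51)

Answer: (8, 64, 51)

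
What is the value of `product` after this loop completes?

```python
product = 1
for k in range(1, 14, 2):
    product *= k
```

Product of 1, 3, 5, ... up to 13
`product` takes the values: 1 → 3 → 15 → 105 → 945 → 10395 → 135135

Answer: 135135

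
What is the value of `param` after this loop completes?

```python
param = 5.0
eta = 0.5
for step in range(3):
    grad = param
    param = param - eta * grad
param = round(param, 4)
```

Gradient descent: w = 5.0 * (1 - 0.5)^3
`param` takes the values: 5.0 → 2.5 → 1.25 → 0.625

Answer: 0.625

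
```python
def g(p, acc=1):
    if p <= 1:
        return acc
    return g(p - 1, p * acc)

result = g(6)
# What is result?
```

Accumulator trace (n, acc): (6, 1) -> (5, 6) -> (4, 30) -> (3, 120) -> (2, 360) -> (1, 720) -> return 720

Answer: 720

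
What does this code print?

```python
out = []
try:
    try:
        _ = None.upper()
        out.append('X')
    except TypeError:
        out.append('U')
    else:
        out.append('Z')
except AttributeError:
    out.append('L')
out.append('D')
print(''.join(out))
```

Execution trace: 'L' (outer except AttributeError) → 'D' (after the try/except). Output: LD

Answer: LD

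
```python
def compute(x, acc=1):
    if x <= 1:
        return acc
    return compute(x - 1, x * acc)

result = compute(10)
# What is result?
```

Accumulator trace (n, acc): (10, 1) -> (9, 10) -> (8, 90) -> (7, 720) -> (6, 5040) -> (5, 30240) -> (4, 151200) -> (3, 604800) -> (2, 1814400) -> (1, 3628800) -> return 3628800

Answer: 3628800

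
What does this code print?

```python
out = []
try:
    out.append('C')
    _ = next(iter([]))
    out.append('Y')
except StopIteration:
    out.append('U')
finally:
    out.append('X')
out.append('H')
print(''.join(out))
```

Execution trace: 'C' (try body) → 'U' (except StopIteration) → 'X' (finally) → 'H' (after the try/except). Output: CUXH

Answer: CUXH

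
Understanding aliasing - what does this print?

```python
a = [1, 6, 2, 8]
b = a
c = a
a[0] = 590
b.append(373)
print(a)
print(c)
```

Key concept: multiple aliases.
Step by step:
`a = [1, 6, 2, 8]` → a = [1, 6, 2, 8]
`b = a` → b = [1, 6, 2, 8] (same object as a)
`c = a` → c = [1, 6, 2, 8] (same object as a, b)
`a[0] = 590` → a = [590, 6, 2, 8] (same object as b, c); b = [590, 6, 2, 8] (same object as a, c); c = [590, 6, 2, 8] (same object as a, b)
`b.append(373)` → a = [590, 6, 2, 8, 373] (same object as b, c); b = [590, 6, 2, 8, 373] (same object as a, c); c = [590, 6, 2, 8, 373] (same object as a, b)
`print(a)` → prints [590, 6, 2, 8, 373]
`print(c)` → prints [590, 6, 2, 8, 373]

Answer:
[590, 6, 2, 8, 373]
[590, 6, 2, 8, 373]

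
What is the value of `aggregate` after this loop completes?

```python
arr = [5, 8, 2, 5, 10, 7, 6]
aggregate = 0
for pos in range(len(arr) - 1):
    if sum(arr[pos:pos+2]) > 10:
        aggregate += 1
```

Count windows with sum > 10
`aggregate` takes the values: 0 → 1 → 2 → 3 → 4

Answer: 4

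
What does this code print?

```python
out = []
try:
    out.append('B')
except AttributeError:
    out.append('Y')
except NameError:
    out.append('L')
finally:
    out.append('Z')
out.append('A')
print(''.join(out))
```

Execution trace: 'B' (try body, no exception) → 'Z' (finally) → 'A' (after the try/except). Output: BZA

Answer: BZA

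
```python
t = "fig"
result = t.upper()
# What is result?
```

Trace:
`t = "fig"` → t = 'fig'
`result = t.upper()` → result = 'FIG'
So result = 'FIG'

Answer: 'FIG'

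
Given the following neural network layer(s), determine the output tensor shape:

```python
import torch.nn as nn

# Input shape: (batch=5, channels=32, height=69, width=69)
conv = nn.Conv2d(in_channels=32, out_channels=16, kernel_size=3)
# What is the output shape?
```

Input: (5, 32, 69, 69) -> Output: (5, 16, 67, 67)

Answer: (5, 16, 67, 67)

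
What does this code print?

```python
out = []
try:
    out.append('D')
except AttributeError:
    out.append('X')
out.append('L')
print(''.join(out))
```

Execution trace: 'D' (try body, no exception) → 'L' (after the try/except). Output: DL

Answer: DL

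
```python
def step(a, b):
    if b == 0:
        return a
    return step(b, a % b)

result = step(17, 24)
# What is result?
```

step(17, 24) -> step(24, 17) -> step(17, 7) -> step(7, 3) -> step(3, 1) -> step(1, 0) -> 1

Answer: 1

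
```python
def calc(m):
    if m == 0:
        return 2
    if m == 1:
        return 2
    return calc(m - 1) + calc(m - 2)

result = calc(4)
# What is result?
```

Build up from base cases: calc(0)=2, calc(1)=2, calc(2)=4, calc(3)=6, calc(4)=10

Answer: 10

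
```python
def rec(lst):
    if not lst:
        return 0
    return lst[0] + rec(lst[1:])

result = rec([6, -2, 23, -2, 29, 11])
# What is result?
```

6 + (-2) + 23 + (-2) + 29 + 11 + 0 = 65

Answer: 65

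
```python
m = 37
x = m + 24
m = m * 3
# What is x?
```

Trace:
`m = 37` → m = 37
`x = m + 24` → x = 61
`m = m * 3` → m = 111
So x = 61

Answer: 61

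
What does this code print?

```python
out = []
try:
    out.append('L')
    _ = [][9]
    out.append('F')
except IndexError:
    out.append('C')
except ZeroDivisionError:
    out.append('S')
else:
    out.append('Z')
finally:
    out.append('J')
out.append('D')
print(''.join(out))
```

Execution trace: 'L' (try body) → 'C' (except IndexError) → 'J' (finally) → 'D' (after the try/except). Output: LCJD

Answer: LCJD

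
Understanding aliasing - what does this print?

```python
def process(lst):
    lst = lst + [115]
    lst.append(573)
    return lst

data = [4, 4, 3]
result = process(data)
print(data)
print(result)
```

Key concept: rebinding parameter vs mutation.
Step by step:
`data = [4, 4, 3]` → data = [4, 4, 3]
`result = process(data)` → result = [4, 4, 3, 115, 573]
`print(data)` → prints [4, 4, 3]
`print(result)` → prints [4, 4, 3, 115, 573]

Answer:
[4, 4, 3]
[4, 4, 3, 115, 573]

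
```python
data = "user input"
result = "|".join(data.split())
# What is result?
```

Trace:
`data = "user input"` → data = 'user input'
`result = "|".join(data.split())` → result = 'user|input'
So result = 'user|input'

Answer: 'user|input'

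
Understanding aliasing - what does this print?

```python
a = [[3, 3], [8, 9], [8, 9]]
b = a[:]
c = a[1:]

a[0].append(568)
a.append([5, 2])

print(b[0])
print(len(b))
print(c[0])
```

Key concept: slice with nested mutation.
Step by step:
`a = [[3, 3], [8, 9], [8, 9]]` → a = [[3, 3], [8, 9], [8, 9]]
`b = a[:]` → b = [[3, 3], [8, 9], [8, 9]]
`c = a[1:]` → c = [[8, 9], [8, 9]]
`a[0].append(568)` → a = [[3, 3, 568], [8, 9], [8, 9]]; b = [[3, 3, 568], [8, 9], [8, 9]]
`a.append([5, 2])` → a = [[3, 3, 568], [8, 9], [8, 9], [5, 2]]
`print(b[0])` → prints [3, 3, 568]
`print(len(b))` → prints 3
`print(c[0])` → prints [8, 9]

Answer:
[3, 3, 568]
3
[8, 9]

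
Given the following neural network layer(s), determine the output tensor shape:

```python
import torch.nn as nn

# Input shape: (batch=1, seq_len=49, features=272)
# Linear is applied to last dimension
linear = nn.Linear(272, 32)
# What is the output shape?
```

Input: (1, 49, 272) -> Output: (1, 49, 32)

Answer: (1, 49, 32)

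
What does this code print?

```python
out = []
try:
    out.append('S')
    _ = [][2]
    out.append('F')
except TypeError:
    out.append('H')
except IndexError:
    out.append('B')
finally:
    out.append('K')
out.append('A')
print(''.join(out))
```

Execution trace: 'S' (try body) → 'B' (except IndexError) → 'K' (finally) → 'A' (after the try/except). Output: SBKA

Answer: SBKA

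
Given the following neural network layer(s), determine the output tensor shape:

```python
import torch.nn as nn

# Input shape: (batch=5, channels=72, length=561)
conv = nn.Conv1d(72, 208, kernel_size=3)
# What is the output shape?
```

Input: (5, 72, 561) -> Output: (5, 208, 559)

Answer: (5, 208, 559)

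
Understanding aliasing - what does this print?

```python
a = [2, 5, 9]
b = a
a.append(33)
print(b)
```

Key concept: basic list aliasing.
Step by step:
`a = [2, 5, 9]` → a = [2, 5, 9]
`b = a` → b = [2, 5, 9] (same object as a)
`a.append(33)` → a = [2, 5, 9, 33] (same object as b); b = [2, 5, 9, 33] (same object as a)
`print(b)` → prints [2, 5, 9, 33]

Answer: [2, 5, 9, 33]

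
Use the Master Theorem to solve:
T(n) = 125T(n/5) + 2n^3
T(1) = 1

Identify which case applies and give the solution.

a=125, b=5, f(n)=2n^3. log_5(125) = 3. Since c=3 = 3, Case 2 applies: T(n) = Θ(n^log_b(a) · log n) = O(n^3 log n).

Answer: O(n^3 log n) - Case 2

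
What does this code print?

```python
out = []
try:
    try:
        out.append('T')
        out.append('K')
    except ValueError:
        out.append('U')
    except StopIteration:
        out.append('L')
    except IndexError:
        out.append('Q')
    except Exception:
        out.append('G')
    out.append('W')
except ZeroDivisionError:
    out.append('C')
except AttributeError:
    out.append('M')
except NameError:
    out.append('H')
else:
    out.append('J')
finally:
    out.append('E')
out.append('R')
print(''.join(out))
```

Execution trace: 'T' (inner try body) → 'K' (inner try body, no exception) → 'W' (try body, no exception) → 'J' (else) → 'E' (finally) → 'R' (after the try/except). Output: TKWJER

Answer: TKWJER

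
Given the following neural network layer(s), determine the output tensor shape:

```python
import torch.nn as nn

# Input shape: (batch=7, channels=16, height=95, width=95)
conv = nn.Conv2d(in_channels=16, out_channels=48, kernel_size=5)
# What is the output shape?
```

Input: (7, 16, 95, 95) -> Output: (7, 48, 91, 91)

Answer: (7, 48, 91, 91)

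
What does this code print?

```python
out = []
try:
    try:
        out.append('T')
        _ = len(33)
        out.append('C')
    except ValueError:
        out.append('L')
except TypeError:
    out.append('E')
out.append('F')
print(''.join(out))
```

Execution trace: 'T' (try body) → 'E' (outer except TypeError) → 'F' (after the try/except). Output: TEF

Answer: TEF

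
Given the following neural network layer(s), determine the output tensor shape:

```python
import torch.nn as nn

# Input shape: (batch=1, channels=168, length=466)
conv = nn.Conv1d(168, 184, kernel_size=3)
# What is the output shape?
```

Input: (1, 168, 466) -> Output: (1, 184, 464)

Answer: (1, 184, 464)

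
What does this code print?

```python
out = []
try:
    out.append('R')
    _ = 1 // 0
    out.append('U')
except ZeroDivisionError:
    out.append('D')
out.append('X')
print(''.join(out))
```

Execution trace: 'R' (try body) → 'D' (except ZeroDivisionError) → 'X' (after the try/except). Output: RDX

Answer: RDX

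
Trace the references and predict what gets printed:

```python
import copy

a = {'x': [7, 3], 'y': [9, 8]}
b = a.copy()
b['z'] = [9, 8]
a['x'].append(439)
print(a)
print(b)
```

Key concept: shallow copy of dict with mutable values.
Step by step:
`a = {'x': [7, 3], 'y': [9, 8]}` → a = {'x': [7, 3], 'y': [9, 8]}
`b = a.copy()` → b = {'x': [7, 3], 'y': [9, 8]}
`b['z'] = [9, 8]` → b = {'x': [7, 3], 'y': [9, 8], 'z': [9, 8]}
`a['x'].append(439)` → a = {'x': [7, 3, 439], 'y': [9, 8]}; b = {'x': [7, 3, 439], 'y': [9, 8], 'z': [9, 8]}
`print(a)` → prints {'x': [7, 3, 439], 'y': [9, 8]}
`print(b)` → prints {'x': [7, 3, 439], 'y': [9, 8], 'z': [9, 8]}

Answer:
{'x': [7, 3, 439], 'y': [9, 8]}
{'x': [7, 3, 439], 'y': [9, 8], 'z': [9, 8]}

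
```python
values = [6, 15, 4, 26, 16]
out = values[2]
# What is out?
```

Trace:
`values = [6, 15, 4, 26, 16]` → values = [6, 15, 4, 26, 16]
`out = values[2]` → out = 4
So out = 4

Answer: 4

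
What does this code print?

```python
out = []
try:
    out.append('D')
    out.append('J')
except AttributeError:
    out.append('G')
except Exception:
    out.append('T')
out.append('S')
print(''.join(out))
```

Execution trace: 'D' (try body) → 'J' (try body, no exception) → 'S' (after the try/except). Output: DJS

Answer: DJS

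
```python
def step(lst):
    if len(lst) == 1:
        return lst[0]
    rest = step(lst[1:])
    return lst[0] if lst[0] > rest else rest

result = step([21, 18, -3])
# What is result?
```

Recursive max over [21, 18, -3] = 21

Answer: 21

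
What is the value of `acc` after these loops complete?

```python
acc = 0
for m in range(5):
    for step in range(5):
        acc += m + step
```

Sum of all m+step for m,step in 5x5
`acc` takes the values: 0 → 1 → 3 → 6 → 10 → 11 → 13 → 16 → 20 → 25 → 27 → 30 → 34 → 39 → 45 → 48 → 52 → 57 → 63 → 70 → 74 → 79 → 85 → 92 → 100

Answer: 100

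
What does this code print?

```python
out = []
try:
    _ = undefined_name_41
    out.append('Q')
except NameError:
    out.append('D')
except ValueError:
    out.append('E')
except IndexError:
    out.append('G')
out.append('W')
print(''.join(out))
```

Execution trace: 'D' (except NameError) → 'W' (after the try/except). Output: DW

Answer: DW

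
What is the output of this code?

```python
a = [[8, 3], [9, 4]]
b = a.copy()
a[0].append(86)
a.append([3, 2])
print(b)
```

Key concept: shallow copy with nested lists.
Step by step:
`a = [[8, 3], [9, 4]]` → a = [[8, 3], [9, 4]]
`b = a.copy()` → b = [[8, 3], [9, 4]]
`a[0].append(86)` → a = [[8, 3, 86], [9, 4]]; b = [[8, 3, 86], [9, 4]]
`a.append([3, 2])` → a = [[8, 3, 86], [9, 4], [3, 2]]
`print(b)` → prints [[8, 3, 86], [9, 4]]

Answer: [[8, 3, 86], [9, 4]]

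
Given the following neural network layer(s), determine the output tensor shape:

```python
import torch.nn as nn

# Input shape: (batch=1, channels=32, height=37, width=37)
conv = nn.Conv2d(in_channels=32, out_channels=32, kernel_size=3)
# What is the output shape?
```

Input: (1, 32, 37, 37) -> Output: (1, 32, 35, 35)

Answer: (1, 32, 35, 35)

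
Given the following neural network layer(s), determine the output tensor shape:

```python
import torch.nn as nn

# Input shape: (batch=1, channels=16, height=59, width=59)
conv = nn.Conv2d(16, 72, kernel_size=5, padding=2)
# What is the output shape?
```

Input: (1, 16, 59, 59) -> Output: (1, 72, 59, 59)

Answer: (1, 72, 59, 59)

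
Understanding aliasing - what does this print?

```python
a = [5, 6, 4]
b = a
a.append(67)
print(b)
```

Key concept: basic list aliasing.
Step by step:
`a = [5, 6, 4]` → a = [5, 6, 4]
`b = a` → b = [5, 6, 4] (same object as a)
`a.append(67)` → a = [5, 6, 4, 67] (same object as b); b = [5, 6, 4, 67] (same object as a)
`print(b)` → prints [5, 6, 4, 67]

Answer: [5, 6, 4, 67]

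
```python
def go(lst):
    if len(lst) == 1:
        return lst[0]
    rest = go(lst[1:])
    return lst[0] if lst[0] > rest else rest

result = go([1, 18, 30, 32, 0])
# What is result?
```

Recursive max over [1, 18, 30, 32, 0] = 32

Answer: 32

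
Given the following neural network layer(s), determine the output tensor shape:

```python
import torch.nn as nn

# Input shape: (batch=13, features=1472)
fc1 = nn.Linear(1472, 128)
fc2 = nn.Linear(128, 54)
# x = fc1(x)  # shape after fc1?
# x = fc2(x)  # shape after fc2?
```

Input: (13, 1472) -> after fc1: (13, 128) -> Output: (13, 54)

Answer: (13, 54)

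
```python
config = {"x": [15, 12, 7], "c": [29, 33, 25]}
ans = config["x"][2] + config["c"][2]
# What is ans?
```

Trace:
`config = {"x": [15, 12, 7], "c": [29, 33, 25]}` → config = {'x': [15, 12, 7], 'c': [29, 33, 25]}
`ans = config["x"][2] + config["c"][2]` → ans = 32
So ans = 32

Answer: 32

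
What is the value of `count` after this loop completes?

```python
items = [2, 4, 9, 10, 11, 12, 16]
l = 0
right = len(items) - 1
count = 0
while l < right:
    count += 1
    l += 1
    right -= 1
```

Iterations until pointers meet (list length 7)
`count` takes the values: 0 → 1 → 2 → 3

Answer: 3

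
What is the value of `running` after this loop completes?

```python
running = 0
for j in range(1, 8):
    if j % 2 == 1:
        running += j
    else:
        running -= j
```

Add odd, subtract even
`running` takes the values: 0 → 1 → -1 → 2 → -2 → 3 → -3 → 4

Answer: 4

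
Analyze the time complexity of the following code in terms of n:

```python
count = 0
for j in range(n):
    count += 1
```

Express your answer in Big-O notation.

Each loop level contributes: n. Multiplying the contributions gives O(n).

Answer: O(n)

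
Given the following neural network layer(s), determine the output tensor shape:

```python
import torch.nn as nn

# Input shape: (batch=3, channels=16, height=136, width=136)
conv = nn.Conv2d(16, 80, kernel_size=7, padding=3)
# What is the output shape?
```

Input: (3, 16, 136, 136) -> Output: (3, 80, 136, 136)

Answer: (3, 80, 136, 136)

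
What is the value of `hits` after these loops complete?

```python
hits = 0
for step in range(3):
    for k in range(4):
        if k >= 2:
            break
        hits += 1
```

Inner breaks at 2, outer runs 3 times
`hits` takes the values: 0 → 1 → 2 → 3 → 4 → 5 → 6

Answer: 6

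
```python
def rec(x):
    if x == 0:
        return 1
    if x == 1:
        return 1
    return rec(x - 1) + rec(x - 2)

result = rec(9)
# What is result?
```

Build up from base cases: rec(0)=1, rec(1)=1, rec(2)=2, rec(3)=3, rec(4)=5, rec(5)=8, rec(6)=13, ..., rec(9)=55

Answer: 55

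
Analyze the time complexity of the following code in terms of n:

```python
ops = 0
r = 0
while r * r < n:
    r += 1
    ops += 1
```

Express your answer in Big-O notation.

Each loop level contributes: √n. Multiplying the contributions gives O(√n).

Answer: O(√n)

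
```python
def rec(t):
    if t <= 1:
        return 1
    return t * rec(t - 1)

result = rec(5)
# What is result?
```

rec(5) = 5 * 4 * 3 * 2 * 1 = 120

Answer: 120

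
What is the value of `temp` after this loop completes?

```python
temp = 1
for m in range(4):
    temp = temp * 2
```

Multiply by 2, 4 times: 1 * 2^4 = 16
`temp` takes the values: 1 → 2 → 4 → 8 → 16

Answer: 16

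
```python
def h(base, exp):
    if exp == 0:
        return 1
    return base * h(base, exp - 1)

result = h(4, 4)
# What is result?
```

h(4, 4) = 4 * 4 * 4 * 4 = 256

Answer: 256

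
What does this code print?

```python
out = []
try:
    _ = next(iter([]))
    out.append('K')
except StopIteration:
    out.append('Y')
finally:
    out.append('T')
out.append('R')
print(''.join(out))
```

Execution trace: 'Y' (except StopIteration) → 'T' (finally) → 'R' (after the try/except). Output: YTR

Answer: YTR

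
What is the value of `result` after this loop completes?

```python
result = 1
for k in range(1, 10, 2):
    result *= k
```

Product of 1, 3, 5, ... up to 9
`result` takes the values: 1 → 3 → 15 → 105 → 945

Answer: 945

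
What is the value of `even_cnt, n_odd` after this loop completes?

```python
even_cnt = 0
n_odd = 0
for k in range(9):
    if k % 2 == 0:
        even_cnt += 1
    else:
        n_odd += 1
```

Count evens and odds in range(9)
`even_cnt, n_odd` takes the values: (0, 0) → (1, 0) → (1, 1) → (2, 1) → (2, 2) → (3, 2) → (3, 3) → (4, 3) → (4, 4) → (5, 4)

Answer: 5, 4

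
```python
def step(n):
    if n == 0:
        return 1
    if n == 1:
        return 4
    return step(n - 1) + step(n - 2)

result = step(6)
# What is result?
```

Build up from base cases: step(0)=1, step(1)=4, step(2)=5, step(3)=9, step(4)=14, step(5)=23, step(6)=37

Answer: 37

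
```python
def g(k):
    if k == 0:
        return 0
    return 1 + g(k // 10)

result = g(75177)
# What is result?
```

Count of digits of 75177: 5

Answer: 5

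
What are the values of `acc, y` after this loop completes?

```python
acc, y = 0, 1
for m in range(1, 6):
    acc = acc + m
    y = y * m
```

Sum and factorial of 1 to 5
`acc, y` takes the values: (0, 1) → (1, 1) → (3, 1) → (3, 2) → (6, 2) → (6, 6) → (10, 6) → (10, 24) → (15, 24) → (15, 120)

Answer: 15, 120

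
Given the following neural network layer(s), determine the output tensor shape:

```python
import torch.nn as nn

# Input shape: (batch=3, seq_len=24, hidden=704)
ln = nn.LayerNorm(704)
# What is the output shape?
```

Input: (3, 24, 704) -> Output: (3, 24, 704)

Answer: (3, 24, 704)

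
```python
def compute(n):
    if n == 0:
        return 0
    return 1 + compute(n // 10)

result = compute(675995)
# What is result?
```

Count of digits of 675995: 6

Answer: 6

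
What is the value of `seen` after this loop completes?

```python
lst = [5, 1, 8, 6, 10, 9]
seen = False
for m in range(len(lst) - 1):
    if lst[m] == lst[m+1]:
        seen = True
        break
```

Check consecutive duplicates in [5, 1, 8, 6, 10, 9]
`seen` takes the values: False

Answer: False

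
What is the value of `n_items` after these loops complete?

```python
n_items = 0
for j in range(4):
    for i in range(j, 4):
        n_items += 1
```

Upper triangle: 4 + 3 + ... + 1
`n_items` takes the values: 0 → 1 → 2 → 3 → 4 → 5 → 6 → 7 → 8 → 9 → 10

Answer: 10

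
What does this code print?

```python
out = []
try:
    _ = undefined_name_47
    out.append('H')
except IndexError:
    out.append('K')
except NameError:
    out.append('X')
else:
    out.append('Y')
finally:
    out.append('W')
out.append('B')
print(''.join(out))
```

Execution trace: 'X' (except NameError) → 'W' (finally) → 'B' (after the try/except). Output: XWB

Answer: XWB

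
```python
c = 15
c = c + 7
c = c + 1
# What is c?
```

Trace:
`c = 15` → c = 15
`c = c + 7` → c = 22
`c = c + 1` → c = 23
So c = 23

Answer: 23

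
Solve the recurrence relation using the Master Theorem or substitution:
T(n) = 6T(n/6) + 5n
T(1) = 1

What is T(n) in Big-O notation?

By Master Theorem: a=6, b=6, f(n)=5n. Since log_6(6) = 1 and f(n) = Θ(n^1), Case 2 applies. T(n) = O(n log n).

Answer: O(n log n)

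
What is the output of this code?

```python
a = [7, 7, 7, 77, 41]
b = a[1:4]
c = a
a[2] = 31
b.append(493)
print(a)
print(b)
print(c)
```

Key concept: slice vs alias.
Step by step:
`a = [7, 7, 7, 77, 41]` → a = [7, 7, 7, 77, 41]
`b = a[1:4]` → b = [7, 7, 77]
`c = a` → c = [7, 7, 7, 77, 41] (same object as a)
`a[2] = 31` → a = [7, 7, 31, 77, 41] (same object as c); c = [7, 7, 31, 77, 41] (same object as a)
`b.append(493)` → b = [7, 7, 77, 493]
`print(a)` → prints [7, 7, 31, 77, 41]
`print(b)` → prints [7, 7, 77, 493]
`print(c)` → prints [7, 7, 31, 77, 41]

Answer:
[7, 7, 31, 77, 41]
[7, 7, 77, 493]
[7, 7, 31, 77, 41]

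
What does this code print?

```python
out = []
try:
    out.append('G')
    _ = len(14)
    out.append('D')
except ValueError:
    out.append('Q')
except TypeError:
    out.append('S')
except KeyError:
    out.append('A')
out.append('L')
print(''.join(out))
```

Execution trace: 'G' (try body) → 'S' (except TypeError) → 'L' (after the try/except). Output: GSL

Answer: GSL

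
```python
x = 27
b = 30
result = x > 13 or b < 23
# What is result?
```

Trace:
`x = 27` → x = 27
`b = 30` → b = 30
`result = x > 13 or b < 23` → result = True
So result = True

Answer: True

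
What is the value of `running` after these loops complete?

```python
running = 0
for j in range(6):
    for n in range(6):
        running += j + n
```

Sum of all j+n for j,n in 6x6
`running` takes the values: 0 → 1 → 3 → 6 → 10 → 15 → 16 → 18 → 21 → 25 → 30 → 36 → 38 → 41 → 45 → 50 → 56 → 63 → 66 → 70 → 75 → 81 → 88 → 96 → 100 → 105 → 111 → 118 → 126 → 135 → 140 → 146 → 153 → 161 → 170 → 180

Answer: 180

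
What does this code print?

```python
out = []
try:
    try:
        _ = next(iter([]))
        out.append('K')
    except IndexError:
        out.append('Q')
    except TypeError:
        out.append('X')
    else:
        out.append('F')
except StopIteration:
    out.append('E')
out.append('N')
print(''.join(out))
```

Execution trace: 'E' (outer except StopIteration) → 'N' (after the try/except). Output: EN

Answer: EN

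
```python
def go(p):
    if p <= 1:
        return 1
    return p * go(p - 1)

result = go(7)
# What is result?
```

go(7) = 7 * 6 * 5 * 4 * 3 * 2 * 1 = 5040

Answer: 5040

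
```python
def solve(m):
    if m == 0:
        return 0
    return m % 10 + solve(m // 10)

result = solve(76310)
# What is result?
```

Sum of digits of 76310: 0 + 1 + 3 + 6 + 7 = 17

Answer: 17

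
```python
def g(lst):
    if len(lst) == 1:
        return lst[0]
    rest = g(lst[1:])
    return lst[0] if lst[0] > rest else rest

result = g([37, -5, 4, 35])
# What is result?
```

Recursive max over [37, -5, 4, 35] = 37

Answer: 37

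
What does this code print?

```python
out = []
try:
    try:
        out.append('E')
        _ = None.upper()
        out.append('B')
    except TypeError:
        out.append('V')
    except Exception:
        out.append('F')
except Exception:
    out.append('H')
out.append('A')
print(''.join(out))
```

Execution trace: 'E' (inner try body) → 'F' (inner except Exception) → 'A' (after the try/except). Output: EFA

Answer: EFA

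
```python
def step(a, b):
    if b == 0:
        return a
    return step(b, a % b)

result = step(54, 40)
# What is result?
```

step(54, 40) -> step(40, 14) -> step(14, 12) -> step(12, 2) -> step(2, 0) -> 2

Answer: 2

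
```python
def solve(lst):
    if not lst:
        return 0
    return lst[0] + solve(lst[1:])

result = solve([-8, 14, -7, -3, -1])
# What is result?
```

(-8) + 14 + (-7) + (-3) + (-1) + 0 = -5

Answer: -5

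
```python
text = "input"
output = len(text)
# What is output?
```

Trace:
`text = "input"` → text = 'input'
`output = len(text)` → output = 5
So output = 5

Answer: 5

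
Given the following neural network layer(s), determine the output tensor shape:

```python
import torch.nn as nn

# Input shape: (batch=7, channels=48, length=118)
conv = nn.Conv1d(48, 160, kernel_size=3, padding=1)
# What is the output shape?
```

Input: (7, 48, 118) -> Output: (7, 160, 118)

Answer: (7, 160, 118)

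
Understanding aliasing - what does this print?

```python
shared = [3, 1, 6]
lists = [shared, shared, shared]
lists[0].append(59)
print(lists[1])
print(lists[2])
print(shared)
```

Key concept: list of same reference.
Step by step:
`shared = [3, 1, 6]` → shared = [3, 1, 6]
`lists = [shared, shared, shared]` → lists = [[3, 1, 6], [3, 1, 6], [3, 1, 6]]
`lists[0].append(59)` → shared = [3, 1, 6, 59]; lists = [[3, 1, 6, 59], [3, 1, 6, 59], [3, 1, 6, 59]]
`print(lists[1])` → prints [3, 1, 6, 59]
`print(lists[2])` → prints [3, 1, 6, 59]
`print(shared)` → prints [3, 1, 6, 59]

Answer:
[3, 1, 6, 59]
[3, 1, 6, 59]
[3, 1, 6, 59]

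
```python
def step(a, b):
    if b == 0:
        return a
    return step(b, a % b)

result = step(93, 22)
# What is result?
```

step(93, 22) -> step(22, 5) -> step(5, 2) -> step(2, 1) -> step(1, 0) -> 1

Answer: 1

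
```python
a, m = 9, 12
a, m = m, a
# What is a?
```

Trace:
`a, m = 9, 12` → a = 9; m = 12
`a, m = m, a` → a = 12; m = 9
So a = 12

Answer: 12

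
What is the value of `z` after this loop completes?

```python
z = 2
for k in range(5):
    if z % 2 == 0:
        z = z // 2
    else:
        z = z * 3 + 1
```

Collatz-style transformation from 2
`z` takes the values: 2 → 1 → 4 → 2 → 1 → 4

Answer: 4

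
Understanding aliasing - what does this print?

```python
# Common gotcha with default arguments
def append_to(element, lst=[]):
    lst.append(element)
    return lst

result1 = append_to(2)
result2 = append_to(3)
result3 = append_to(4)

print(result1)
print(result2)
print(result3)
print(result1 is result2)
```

Key concept: mutable default argument gotcha.
Step by step:
`result1 = append_to(2)` → result1 = [2]
`result2 = append_to(3)` → result1 = [2, 3] (same object as result2); result2 = [2, 3] (same object as result1)
`result3 = append_to(4)` → result1 = [2, 3, 4] (same object as result2, result3); result2 = [2, 3, 4] (same object as result1, result3); result3 = [2, 3, 4] (same object as result1, result2)
`print(result1)` → prints [2, 3, 4]
`print(result2)` → prints [2, 3, 4]
`print(result3)` → prints [2, 3, 4]
`print(result1 is result2)` → prints True

Answer:
[2, 3, 4]
[2, 3, 4]
[2, 3, 4]
True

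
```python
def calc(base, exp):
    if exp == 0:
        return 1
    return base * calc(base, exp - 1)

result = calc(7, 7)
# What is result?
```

calc(7, 7) = 7 * 7 * 7 * 7 * 7 * 7 * 7 = 823543

Answer: 823543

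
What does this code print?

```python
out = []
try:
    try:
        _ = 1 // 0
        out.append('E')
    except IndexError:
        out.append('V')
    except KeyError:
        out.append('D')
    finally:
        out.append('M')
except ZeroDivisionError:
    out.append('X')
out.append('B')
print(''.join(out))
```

Execution trace: 'M' (finally) → 'X' (outer except ZeroDivisionError) → 'B' (after the try/except). Output: MXB

Answer: MXB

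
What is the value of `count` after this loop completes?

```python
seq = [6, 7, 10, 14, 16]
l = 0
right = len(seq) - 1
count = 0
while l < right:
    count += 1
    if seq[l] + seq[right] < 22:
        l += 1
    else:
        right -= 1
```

Steps to find pair summing to 22
`count` takes the values: 0 → 1 → 2 → 3 → 4

Answer: 4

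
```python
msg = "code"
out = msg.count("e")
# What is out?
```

Trace:
`msg = "code"` → msg = 'code'
`out = msg.count("e")` → out = 1
So out = 1

Answer: 1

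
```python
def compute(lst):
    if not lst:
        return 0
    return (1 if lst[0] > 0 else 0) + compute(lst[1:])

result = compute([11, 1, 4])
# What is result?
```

Count of positive elements in [11, 1, 4] = 3

Answer: 3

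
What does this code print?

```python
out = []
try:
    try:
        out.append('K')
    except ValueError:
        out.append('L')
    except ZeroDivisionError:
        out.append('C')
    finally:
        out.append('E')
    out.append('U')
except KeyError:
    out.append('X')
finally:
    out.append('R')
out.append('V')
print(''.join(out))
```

Execution trace: 'K' (inner try body, no exception) → 'E' (inner finally) → 'U' (try body, no exception) → 'R' (finally) → 'V' (after the try/except). Output: KEURV

Answer: KEURV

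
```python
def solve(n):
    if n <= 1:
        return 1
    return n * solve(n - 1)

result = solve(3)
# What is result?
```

solve(3) = 3 * 2 * 1 = 6

Answer: 6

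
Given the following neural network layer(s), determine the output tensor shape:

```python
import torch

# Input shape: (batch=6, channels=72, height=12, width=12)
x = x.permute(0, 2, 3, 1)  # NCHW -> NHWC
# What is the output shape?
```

Input: (6, 72, 12, 12) -> Output: (6, 12, 12, 72)

Answer: (6, 12, 12, 72)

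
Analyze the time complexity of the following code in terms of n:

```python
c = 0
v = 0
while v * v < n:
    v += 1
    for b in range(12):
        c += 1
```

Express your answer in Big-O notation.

Each loop level contributes: √n × 1. Multiplying the contributions gives O(√n).

Answer: O(√n)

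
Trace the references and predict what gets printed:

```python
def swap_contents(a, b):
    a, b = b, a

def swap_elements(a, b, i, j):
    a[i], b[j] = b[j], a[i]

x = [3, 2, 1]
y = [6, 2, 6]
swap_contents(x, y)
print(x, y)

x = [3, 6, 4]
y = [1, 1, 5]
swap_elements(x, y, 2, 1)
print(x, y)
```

Key concept: parameter rebinding vs mutation.
Step by step:
`x = [3, 2, 1]` → x = [3, 2, 1]
`y = [6, 2, 6]` → y = [6, 2, 6]
`swap_contents(x, y)` → no visible change to tracked variables
`print(x, y)` → prints [3, 2, 1] [6, 2, 6]
`x = [3, 6, 4]` → x = [3, 6, 4]
`y = [1, 1, 5]` → y = [1, 1, 5]
`swap_elements(x, y, 2, 1)` → x = [3, 6, 1]; y = [1, 4, 5]
`print(x, y)` → prints [3, 6, 1] [1, 4, 5]

Answer:
[3, 2, 1] [6, 2, 6]
[3, 6, 1] [1, 4, 5]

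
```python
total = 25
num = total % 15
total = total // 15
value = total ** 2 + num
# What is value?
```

Trace:
`total = 25` → total = 25
`num = total % 15` → num = 10
`total = total // 15` → total = 1
`value = total ** 2 + num` → value = 11
So value = 11

Answer: 11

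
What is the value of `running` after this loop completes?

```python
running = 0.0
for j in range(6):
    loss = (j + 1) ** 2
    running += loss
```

Sum of squared losses 1² + 2² + ... + 6²
`running` takes the values: 0.0 → 1.0 → 5.0 → 14.0 → 30.0 → 55.0 → 91.0

Answer: 91.0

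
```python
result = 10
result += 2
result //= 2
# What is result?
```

Trace:
`result = 10` → result = 10
`result += 2` → result = 12
`result //= 2` → result = 6
So result = 6

Answer: 6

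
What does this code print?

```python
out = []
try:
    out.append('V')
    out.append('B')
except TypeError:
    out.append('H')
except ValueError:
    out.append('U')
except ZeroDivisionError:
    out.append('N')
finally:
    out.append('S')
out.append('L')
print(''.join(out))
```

Execution trace: 'V' (try body) → 'B' (try body, no exception) → 'S' (finally) → 'L' (after the try/except). Output: VBSL

Answer: VBSL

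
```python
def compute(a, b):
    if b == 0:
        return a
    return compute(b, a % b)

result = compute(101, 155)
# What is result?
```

compute(101, 155) -> compute(155, 101) -> compute(101, 54) -> compute(54, 47) -> compute(47, 7) -> compute(7, 5) -> compute(5, 2) -> compute(2, 1) -> compute(1, 0) -> 1

Answer: 1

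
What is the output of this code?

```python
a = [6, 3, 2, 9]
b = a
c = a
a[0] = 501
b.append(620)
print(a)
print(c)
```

Key concept: multiple aliases.
Step by step:
`a = [6, 3, 2, 9]` → a = [6, 3, 2, 9]
`b = a` → b = [6, 3, 2, 9] (same object as a)
`c = a` → c = [6, 3, 2, 9] (same object as a, b)
`a[0] = 501` → a = [501, 3, 2, 9] (same object as b, c); b = [501, 3, 2, 9] (same object as a, c); c = [501, 3, 2, 9] (same object as a, b)
`b.append(620)` → a = [501, 3, 2, 9, 620] (same object as b, c); b = [501, 3, 2, 9, 620] (same object as a, c); c = [501, 3, 2, 9, 620] (same object as a, b)
`print(a)` → prints [501, 3, 2, 9, 620]
`print(c)` → prints [501, 3, 2, 9, 620]

Answer:
[501, 3, 2, 9, 620]
[501, 3, 2, 9, 620]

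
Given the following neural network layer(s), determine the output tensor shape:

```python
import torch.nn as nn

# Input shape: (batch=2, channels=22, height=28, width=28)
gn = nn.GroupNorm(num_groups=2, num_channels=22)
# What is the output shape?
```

Input: (2, 22, 28, 28) -> Output: (2, 22, 28, 28)

Answer: (2, 22, 28, 28)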